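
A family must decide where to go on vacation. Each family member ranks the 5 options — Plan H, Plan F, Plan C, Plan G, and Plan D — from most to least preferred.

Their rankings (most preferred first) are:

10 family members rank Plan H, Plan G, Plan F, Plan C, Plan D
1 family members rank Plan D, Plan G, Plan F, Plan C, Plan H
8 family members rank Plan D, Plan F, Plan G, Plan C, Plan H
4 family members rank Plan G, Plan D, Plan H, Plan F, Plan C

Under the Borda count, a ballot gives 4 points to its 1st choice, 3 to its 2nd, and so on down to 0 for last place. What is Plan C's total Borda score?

Borda scores:
  Plan H: 10·4 + 0 + 8·0 + 4·2 = 48
  Plan F: 10·2 + 2 + 8·3 + 4·1 = 50
  Plan C: 10·1 + 1 + 8·1 + 4·0 = 19
  Plan G: 10·3 + 3 + 8·2 + 4·4 = 65
  Plan D: 10·0 + 4 + 8·4 + 4·3 = 48

19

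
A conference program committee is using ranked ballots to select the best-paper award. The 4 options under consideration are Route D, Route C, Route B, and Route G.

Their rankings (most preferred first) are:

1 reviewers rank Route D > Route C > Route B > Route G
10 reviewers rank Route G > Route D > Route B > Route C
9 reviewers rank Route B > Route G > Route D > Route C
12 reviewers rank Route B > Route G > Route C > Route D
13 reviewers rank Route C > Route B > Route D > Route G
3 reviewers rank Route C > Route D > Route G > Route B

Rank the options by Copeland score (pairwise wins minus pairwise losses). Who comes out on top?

Pairwise results:
  Route D vs Route C: Route C wins 28–20.
  Route D vs Route B: Route B wins 34–14.
  Route D vs Route G: Route G wins 31–17.
  Route C vs Route B: Route B wins 31–17.
  Route C vs Route G: Route G wins 31–17.
  Route B vs Route G: Route B wins 35–13.
Copeland scores (wins − losses):
  Route D: 0 − 3 = -3
  Route C: 1 − 2 = -1
  Route B: 3 − 0 = 3
  Route G: 2 − 1 = 1
Route B has the best Copeland score.

Route B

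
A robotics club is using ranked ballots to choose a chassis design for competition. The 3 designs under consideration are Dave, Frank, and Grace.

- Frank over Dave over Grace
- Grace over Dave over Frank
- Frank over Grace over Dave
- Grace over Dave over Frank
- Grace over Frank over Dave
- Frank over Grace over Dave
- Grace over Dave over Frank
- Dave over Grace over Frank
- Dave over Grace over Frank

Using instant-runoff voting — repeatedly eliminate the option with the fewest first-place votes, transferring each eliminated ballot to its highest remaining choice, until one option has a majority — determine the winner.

Grace

Round 1: Grace 4, Frank 3, Dave 2. Dave has the fewest and is eliminated.
Round 2: Grace 6, Frank 3. Grace has a majority.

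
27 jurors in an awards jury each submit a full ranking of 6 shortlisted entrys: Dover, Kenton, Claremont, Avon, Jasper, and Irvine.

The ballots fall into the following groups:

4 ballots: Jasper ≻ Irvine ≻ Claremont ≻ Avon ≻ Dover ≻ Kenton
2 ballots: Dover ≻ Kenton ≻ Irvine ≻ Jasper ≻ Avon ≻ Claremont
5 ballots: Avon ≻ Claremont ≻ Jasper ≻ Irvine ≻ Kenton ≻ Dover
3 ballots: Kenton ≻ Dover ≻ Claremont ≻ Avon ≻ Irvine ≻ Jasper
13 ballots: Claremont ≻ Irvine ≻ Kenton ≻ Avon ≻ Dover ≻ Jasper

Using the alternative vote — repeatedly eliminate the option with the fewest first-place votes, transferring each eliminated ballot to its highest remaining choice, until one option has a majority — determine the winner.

Claremont

Round 1: Claremont 13, Avon 5, Jasper 4, Kenton 3, Dover 2, Irvine 0. Irvine has the fewest and is eliminated.
Round 2: Claremont 13, Avon 5, Jasper 4, Kenton 3, Dover 2. Dover has the fewest and is eliminated.
Round 3: Claremont 13, Kenton 5, Avon 5, Jasper 4. Jasper has the fewest and is eliminated.
Round 4: Claremont 17, Kenton 5, Avon 5. Claremont has a majority.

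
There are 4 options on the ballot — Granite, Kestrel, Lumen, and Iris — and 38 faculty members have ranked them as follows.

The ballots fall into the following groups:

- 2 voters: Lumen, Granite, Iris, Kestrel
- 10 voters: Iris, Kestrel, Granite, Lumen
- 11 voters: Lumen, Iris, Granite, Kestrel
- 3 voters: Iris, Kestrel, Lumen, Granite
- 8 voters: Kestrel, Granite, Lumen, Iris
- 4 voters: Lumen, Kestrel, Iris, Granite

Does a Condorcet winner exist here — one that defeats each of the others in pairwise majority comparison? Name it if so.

Head-to-head results (38 voters total):
Granite vs Kestrel: Kestrel wins 25–13.
Granite vs Lumen: Lumen wins 20–18.
Granite vs Iris: Iris wins 28–10.
Kestrel vs Lumen: Kestrel wins 21–17.
Kestrel vs Iris: Iris wins 26–12.
Lumen vs Iris: Lumen wins 25–13.
No candidate beats all others: Kestrel beats Lumen beats Iris beats Kestrel, a majority cycle.

None — there is no Condorcet winner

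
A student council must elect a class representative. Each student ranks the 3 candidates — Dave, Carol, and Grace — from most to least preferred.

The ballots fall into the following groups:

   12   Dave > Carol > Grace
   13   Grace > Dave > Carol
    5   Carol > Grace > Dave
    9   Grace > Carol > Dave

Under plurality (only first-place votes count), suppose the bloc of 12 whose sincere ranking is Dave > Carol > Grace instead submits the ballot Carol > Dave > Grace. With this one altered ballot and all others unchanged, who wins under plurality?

Grace

First-place totals with the altered ballot: Dave 0, Carol 17, Grace 22.
The winner is unchanged: still Grace.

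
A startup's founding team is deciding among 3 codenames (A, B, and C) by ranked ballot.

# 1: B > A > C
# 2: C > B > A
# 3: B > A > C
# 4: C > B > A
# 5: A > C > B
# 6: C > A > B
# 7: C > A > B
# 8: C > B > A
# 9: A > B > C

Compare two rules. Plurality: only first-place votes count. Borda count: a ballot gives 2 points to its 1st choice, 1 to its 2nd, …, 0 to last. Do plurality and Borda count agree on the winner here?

Yes

Plurality first-place counts: A 2, B 2, C 5 → C.
Borda totals: A 8, B 8, C 11 → C.
The two rules agree on C.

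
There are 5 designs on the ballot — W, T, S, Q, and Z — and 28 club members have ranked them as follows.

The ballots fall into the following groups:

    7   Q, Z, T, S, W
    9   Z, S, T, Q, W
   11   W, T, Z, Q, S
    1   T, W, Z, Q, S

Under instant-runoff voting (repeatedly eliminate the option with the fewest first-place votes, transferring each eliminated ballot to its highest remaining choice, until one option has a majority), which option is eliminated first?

Round 1: W 11, Z 9, Q 7, T 1, S 0. S has the fewest and is eliminated.
Round 2: W 11, Z 9, Q 7, T 1. T has the fewest and is eliminated.
Round 3: W 12, Z 9, Q 7. Q has the fewest and is eliminated.
Round 4: Z 16, W 12. Z has a majority.

S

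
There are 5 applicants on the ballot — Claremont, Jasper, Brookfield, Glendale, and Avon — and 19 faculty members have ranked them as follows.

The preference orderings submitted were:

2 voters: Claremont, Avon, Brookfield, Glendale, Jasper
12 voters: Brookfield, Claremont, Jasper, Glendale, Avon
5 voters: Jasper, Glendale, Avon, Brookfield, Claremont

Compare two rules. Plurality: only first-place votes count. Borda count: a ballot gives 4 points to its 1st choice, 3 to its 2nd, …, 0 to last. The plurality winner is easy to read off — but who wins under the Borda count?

Brookfield

Plurality first-place counts: Claremont 2, Jasper 5, Brookfield 12, Glendale 0, Avon 0 → Brookfield.
Borda totals: Claremont 44, Jasper 44, Brookfield 57, Glendale 29, Avon 16 → Brookfield.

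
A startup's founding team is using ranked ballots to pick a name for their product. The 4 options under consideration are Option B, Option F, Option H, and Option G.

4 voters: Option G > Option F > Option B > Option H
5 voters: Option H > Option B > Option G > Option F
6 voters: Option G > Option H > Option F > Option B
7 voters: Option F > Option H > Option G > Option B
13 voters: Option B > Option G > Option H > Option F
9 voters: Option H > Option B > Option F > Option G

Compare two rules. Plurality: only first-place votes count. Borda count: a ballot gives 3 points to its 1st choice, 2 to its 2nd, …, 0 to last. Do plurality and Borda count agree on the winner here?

Plurality first-place counts: Option B 13, Option F 7, Option H 14, Option G 10 → Option H.
Borda totals: Option B 71, Option F 44, Option H 81, Option G 68 → Option H.
The two rules agree on Option H.

Yes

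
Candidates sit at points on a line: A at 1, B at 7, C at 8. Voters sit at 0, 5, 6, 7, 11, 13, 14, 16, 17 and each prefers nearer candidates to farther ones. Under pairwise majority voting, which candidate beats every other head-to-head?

C

With single-peaked preferences on a line, the Condorcet winner is the candidate closest to the median voter.
The median voter (position 11) is closest to C at 8.
Check: C vs A — voters closer to C: 8 of 9.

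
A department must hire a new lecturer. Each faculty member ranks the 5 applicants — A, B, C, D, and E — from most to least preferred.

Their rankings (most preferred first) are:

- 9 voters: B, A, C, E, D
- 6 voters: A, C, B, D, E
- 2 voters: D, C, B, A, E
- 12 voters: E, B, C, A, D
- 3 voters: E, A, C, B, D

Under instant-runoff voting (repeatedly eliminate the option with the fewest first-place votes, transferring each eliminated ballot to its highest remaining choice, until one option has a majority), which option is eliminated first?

Round 1: E 15, B 9, A 6, D 2, C 0. C has the fewest and is eliminated.
Round 2: E 15, B 9, A 6, D 2. D has the fewest and is eliminated.
Round 3: E 15, B 11, A 6. A has the fewest and is eliminated.
Round 4: B 17, E 15. B has a majority.

C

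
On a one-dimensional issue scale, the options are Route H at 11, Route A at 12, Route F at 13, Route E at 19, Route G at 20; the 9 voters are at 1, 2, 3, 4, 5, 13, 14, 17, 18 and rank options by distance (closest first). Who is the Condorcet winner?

Route H

With single-peaked preferences on a line, the Condorcet winner is the candidate closest to the median voter.
The median voter (position 5) is closest to Route H at 11.
Check: Route H vs Route F — voters closer to Route H: 5 of 9.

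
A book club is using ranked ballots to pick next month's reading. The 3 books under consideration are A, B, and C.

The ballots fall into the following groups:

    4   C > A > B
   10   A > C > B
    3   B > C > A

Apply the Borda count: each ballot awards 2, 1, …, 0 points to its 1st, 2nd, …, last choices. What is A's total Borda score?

24

Borda scores:
  A: 4·1 + 10·2 + 3·0 = 24
  B: 4·0 + 10·0 + 3·2 = 6
  C: 4·2 + 10·1 + 3·1 = 21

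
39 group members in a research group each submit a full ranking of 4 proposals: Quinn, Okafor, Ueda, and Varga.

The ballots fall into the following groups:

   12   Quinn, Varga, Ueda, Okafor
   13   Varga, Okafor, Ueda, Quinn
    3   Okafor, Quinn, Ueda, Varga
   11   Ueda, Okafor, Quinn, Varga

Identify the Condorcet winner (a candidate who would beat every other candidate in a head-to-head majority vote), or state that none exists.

Head-to-head results (39 voters total):
Quinn vs Okafor: Okafor wins 27–12.
Quinn vs Ueda: Ueda wins 24–15.
Quinn vs Varga: Quinn wins 26–13.
Okafor vs Ueda: Ueda wins 23–16.
Okafor vs Varga: Varga wins 25–14.
Ueda vs Varga: Varga wins 25–14.
No candidate beats all others: Quinn beats Varga beats Okafor beats Quinn, a majority cycle.

None — there is no Condorcet winner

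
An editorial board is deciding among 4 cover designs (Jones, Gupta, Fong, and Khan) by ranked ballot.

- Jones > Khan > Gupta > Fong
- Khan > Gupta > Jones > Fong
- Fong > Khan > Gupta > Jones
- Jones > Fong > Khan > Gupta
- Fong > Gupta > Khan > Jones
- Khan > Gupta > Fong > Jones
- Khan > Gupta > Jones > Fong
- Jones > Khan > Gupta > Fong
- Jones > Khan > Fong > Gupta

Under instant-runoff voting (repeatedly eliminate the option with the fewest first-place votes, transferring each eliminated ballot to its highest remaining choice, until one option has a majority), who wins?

Khan

Round 1: Jones 4, Khan 3, Fong 2, Gupta 0. Gupta has the fewest and is eliminated.
Round 2: Jones 4, Khan 3, Fong 2. Fong has the fewest and is eliminated.
Round 3: Khan 5, Jones 4. Khan has a majority.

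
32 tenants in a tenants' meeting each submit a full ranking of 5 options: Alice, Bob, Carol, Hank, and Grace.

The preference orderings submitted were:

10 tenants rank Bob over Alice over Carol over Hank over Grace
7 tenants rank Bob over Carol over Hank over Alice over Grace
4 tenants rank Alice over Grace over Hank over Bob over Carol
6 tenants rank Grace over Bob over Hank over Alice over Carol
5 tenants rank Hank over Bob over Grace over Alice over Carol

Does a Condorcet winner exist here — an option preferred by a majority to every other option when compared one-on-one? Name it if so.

Bob

Head-to-head results (32 voters total):
Alice vs Bob: Bob wins 28–4.
Alice vs Carol: Alice wins 25–7.
Alice vs Hank: Hank wins 18–14.
Alice vs Grace: Alice wins 21–11.
Bob vs Carol: Bob wins 32–0.
Bob vs Hank: Bob wins 23–9.
Bob vs Grace: Bob wins 22–10.
Carol vs Hank: Carol wins 17–15.
Carol vs Grace: Carol wins 17–15.
Hank vs Grace: Hank wins 22–10.
Bob beats each rival — Alice (28–4), Carol (32–0), Hank (23–9), Grace (22–10) — so Bob is the Condorcet winner.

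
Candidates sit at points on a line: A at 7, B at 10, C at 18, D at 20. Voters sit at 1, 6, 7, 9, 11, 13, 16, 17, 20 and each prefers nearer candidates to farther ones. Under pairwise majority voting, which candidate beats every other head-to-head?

With single-peaked preferences on a line, the Condorcet winner is the candidate closest to the median voter.
The median voter (position 11) is closest to B at 10.
Check: B vs D — voters closer to B: 6 of 9.

B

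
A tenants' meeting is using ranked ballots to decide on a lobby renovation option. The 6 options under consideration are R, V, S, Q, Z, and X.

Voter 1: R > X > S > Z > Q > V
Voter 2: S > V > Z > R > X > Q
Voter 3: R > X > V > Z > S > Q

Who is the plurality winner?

R

First-place vote totals:
  R: 2
  V: 0
  S: 1
  Q: 0
  Z: 0
  X: 0
R has the most first-place votes.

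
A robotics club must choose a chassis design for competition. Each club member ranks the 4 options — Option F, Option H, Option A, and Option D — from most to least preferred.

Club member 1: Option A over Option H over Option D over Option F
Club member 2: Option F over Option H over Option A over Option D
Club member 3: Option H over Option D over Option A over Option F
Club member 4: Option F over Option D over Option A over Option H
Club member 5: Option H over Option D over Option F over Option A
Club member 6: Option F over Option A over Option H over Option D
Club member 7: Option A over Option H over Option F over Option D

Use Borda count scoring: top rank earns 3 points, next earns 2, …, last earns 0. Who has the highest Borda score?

Borda scores:
  Option F: 0 + 3 + 0 + 3 + 1 + 3 + 1 = 11
  Option H: 2 + 2 + 3 + 0 + 3 + 1 + 2 = 13
  Option A: 3 + 1 + 1 + 1 + 0 + 2 + 3 = 11
  Option D: 1 + 0 + 2 + 2 + 2 + 0 + 0 = 7
Option H has the highest total.

Option H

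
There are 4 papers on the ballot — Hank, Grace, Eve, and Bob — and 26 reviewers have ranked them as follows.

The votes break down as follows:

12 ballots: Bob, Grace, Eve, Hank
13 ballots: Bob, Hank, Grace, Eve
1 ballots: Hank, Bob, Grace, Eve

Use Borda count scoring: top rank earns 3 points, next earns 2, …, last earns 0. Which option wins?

Bob

Borda scores:
  Hank: 12·0 + 13·2 + 3 = 29
  Grace: 12·2 + 13·1 + 1 = 38
  Eve: 12·1 + 13·0 + 0 = 12
  Bob: 12·3 + 13·3 + 2 = 77
Bob has the highest total.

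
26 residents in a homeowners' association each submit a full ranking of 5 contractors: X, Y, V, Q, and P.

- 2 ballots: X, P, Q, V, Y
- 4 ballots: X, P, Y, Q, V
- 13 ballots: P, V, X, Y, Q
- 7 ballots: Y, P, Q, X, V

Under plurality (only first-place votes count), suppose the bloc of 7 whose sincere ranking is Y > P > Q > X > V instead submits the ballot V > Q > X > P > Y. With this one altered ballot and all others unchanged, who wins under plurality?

P

First-place totals with the altered ballot: X 6, Y 0, V 7, Q 0, P 13.
The winner is unchanged: still P.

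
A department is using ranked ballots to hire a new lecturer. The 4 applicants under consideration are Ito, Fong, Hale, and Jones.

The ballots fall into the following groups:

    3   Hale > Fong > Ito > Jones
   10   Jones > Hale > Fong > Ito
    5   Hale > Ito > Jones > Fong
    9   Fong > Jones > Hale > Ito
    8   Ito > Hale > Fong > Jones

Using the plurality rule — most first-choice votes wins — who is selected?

Jones

First-place vote totals:
  Ito: 8
  Fong: 9
  Hale: 8
  Jones: 10
Jones has the most first-place votes.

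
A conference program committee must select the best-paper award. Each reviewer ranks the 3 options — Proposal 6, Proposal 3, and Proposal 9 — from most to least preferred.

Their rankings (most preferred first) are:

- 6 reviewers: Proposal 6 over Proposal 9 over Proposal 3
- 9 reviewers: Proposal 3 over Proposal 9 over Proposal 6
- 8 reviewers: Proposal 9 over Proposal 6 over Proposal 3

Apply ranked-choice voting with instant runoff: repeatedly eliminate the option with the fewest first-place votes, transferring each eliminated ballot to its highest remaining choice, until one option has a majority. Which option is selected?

Proposal 9

Round 1: Proposal 3 9, Proposal 9 8, Proposal 6 6. Proposal 6 has the fewest and is eliminated.
Round 2: Proposal 9 14, Proposal 3 9. Proposal 9 has a majority.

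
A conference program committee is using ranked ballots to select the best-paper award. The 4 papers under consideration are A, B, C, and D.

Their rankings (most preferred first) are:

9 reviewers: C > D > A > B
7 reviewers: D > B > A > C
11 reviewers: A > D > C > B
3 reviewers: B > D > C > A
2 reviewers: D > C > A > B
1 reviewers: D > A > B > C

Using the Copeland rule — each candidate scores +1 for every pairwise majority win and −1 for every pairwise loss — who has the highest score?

Pairwise results:
  A vs B: A wins 23–10.
  A vs C: A wins 19–14.
  A vs D: D wins 22–11.
  B vs C: C wins 22–11.
  B vs D: D wins 30–3.
  C vs D: D wins 24–9.
Copeland scores (wins − losses):
  A: 2 − 1 = 1
  B: 0 − 3 = -3
  C: 1 − 2 = -1
  D: 3 − 0 = 3
D has the best Copeland score.

D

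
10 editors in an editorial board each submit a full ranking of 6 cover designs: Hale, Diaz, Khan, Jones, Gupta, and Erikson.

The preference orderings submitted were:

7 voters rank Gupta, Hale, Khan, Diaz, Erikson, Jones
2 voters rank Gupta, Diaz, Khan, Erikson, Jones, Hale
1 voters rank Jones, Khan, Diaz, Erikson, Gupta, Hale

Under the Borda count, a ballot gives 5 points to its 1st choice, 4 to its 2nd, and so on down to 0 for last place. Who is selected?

Borda scores:
  Hale: 7·4 + 2·0 + 0 = 28
  Diaz: 7·2 + 2·4 + 3 = 25
  Khan: 7·3 + 2·3 + 4 = 31
  Jones: 7·0 + 2·1 + 5 = 7
  Gupta: 7·5 + 2·5 + 1 = 46
  Erikson: 7·1 + 2·2 + 2 = 13
Gupta has the highest total.

Gupta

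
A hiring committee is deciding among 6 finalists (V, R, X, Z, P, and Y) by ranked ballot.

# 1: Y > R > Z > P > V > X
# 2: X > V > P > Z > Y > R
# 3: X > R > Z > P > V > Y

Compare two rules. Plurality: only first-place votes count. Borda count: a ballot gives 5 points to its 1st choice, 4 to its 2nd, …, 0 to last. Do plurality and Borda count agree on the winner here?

Yes

Plurality first-place counts: V 0, R 0, X 2, Z 0, P 0, Y 1 → X.
Borda totals: V 6, R 8, X 10, Z 8, P 7, Y 6 → X.
The two rules agree on X.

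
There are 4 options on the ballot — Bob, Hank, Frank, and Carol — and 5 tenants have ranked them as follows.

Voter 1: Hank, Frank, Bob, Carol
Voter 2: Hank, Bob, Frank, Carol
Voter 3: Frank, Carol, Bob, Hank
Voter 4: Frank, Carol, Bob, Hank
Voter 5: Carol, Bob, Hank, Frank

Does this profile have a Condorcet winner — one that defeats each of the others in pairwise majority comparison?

Head-to-head results (5 voters total):
Bob vs Hank: Bob wins 3–2.
Bob vs Frank: Frank wins 3–2.
Bob vs Carol: Carol wins 3–2.
Hank vs Frank: Hank wins 3–2.
Hank vs Carol: Carol wins 3–2.
Frank vs Carol: Frank wins 4–1.
No candidate beats all others: Bob beats Hank beats Frank beats Bob, a majority cycle.

No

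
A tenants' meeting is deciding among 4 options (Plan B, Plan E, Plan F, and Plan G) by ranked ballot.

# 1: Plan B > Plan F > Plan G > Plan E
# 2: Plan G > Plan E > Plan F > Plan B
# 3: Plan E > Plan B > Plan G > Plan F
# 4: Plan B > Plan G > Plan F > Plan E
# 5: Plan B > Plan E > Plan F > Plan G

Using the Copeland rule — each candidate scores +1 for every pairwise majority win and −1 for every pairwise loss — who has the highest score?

Pairwise results:
  Plan B vs Plan E: Plan B wins 3–2.
  Plan B vs Plan F: Plan B wins 4–1.
  Plan B vs Plan G: Plan B wins 4–1.
  Plan E vs Plan F: Plan E wins 3–2.
  Plan E vs Plan G: Plan G wins 3–2.
  Plan F vs Plan G: Plan G wins 3–2.
Copeland scores (wins − losses):
  Plan B: 3 − 0 = 3
  Plan E: 1 − 2 = -1
  Plan F: 0 − 3 = -3
  Plan G: 2 − 1 = 1
Plan B has the best Copeland score.

Plan B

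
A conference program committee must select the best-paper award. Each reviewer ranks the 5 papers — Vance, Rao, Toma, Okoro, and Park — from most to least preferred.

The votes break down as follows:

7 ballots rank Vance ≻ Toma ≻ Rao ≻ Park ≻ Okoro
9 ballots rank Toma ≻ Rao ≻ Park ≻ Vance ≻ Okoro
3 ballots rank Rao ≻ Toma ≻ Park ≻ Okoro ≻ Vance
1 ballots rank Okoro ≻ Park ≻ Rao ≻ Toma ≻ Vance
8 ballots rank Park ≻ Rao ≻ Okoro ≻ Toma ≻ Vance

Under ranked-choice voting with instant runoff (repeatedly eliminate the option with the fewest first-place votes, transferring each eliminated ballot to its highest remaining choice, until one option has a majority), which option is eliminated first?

Round 1: Toma 9, Park 8, Vance 7, Rao 3, Okoro 1. Okoro has the fewest and is eliminated.
Round 2: Toma 9, Park 9, Vance 7, Rao 3. Rao has the fewest and is eliminated.
Round 3: Toma 12, Park 9, Vance 7. Vance has the fewest and is eliminated.
Round 4: Toma 19, Park 9. Toma has a majority.

Okoro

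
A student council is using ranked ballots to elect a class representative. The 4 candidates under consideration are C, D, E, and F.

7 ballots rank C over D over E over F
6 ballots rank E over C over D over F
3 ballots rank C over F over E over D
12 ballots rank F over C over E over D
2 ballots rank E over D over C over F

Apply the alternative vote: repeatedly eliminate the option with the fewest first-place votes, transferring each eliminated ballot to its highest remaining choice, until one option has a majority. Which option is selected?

C

Round 1: F 12, C 10, E 8, D 0. D has the fewest and is eliminated.
Round 2: F 12, C 10, E 8. E has the fewest and is eliminated.
Round 3: C 18, F 12. C has a majority.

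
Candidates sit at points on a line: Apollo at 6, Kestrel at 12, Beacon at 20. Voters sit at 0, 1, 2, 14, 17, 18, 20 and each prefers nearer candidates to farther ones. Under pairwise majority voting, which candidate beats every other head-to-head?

With single-peaked preferences on a line, the Condorcet winner is the candidate closest to the median voter.
The median voter (position 14) is closest to Kestrel at 12.
Check: Kestrel vs Beacon — voters closer to Kestrel: 4 of 7.

Kestrel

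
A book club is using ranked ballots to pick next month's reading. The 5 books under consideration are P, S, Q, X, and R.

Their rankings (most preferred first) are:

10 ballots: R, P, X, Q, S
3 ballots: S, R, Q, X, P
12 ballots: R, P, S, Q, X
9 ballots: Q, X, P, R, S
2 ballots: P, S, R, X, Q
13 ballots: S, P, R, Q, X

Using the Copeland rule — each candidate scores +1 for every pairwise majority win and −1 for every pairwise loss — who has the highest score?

R

Pairwise results:
  P vs S: P wins 33–16.
  P vs Q: P wins 37–12.
  P vs X: P wins 37–12.
  P vs R: R wins 25–24.
  S vs Q: S wins 30–19.
  S vs X: S wins 30–19.
  S vs R: R wins 31–18.
  Q vs X: Q wins 37–12.
  Q vs R: R wins 40–9.
  X vs R: R wins 40–9.
Copeland scores (wins − losses):
  P: 3 − 1 = 2
  S: 2 − 2 = 0
  Q: 1 − 3 = -2
  X: 0 − 4 = -4
  R: 4 − 0 = 4
R has the best Copeland score.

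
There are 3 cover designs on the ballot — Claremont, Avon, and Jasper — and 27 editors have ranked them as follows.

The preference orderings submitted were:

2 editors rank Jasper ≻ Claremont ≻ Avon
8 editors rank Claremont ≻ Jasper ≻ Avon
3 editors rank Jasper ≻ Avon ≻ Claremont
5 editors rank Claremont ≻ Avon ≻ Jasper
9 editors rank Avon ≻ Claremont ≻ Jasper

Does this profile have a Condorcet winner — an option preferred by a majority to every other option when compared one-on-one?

Yes

Head-to-head results (27 voters total):
Claremont vs Avon: Claremont wins 15–12.
Claremont vs Jasper: Claremont wins 22–5.
Avon vs Jasper: Avon wins 14–13.
Claremont beats each rival — Avon (15–12), Jasper (22–5) — so Claremont is the Condorcet winner.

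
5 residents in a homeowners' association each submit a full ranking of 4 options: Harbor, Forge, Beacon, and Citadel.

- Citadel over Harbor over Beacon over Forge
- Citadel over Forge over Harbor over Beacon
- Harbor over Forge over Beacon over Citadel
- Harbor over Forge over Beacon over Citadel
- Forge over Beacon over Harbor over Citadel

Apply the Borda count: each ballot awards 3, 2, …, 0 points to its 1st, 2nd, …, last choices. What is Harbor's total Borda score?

Borda scores:
  Harbor: 2 + 1 + 3 + 3 + 1 = 10
  Forge: 0 + 2 + 2 + 2 + 3 = 9
  Beacon: 1 + 0 + 1 + 1 + 2 = 5
  Citadel: 3 + 3 + 0 + 0 + 0 = 6

10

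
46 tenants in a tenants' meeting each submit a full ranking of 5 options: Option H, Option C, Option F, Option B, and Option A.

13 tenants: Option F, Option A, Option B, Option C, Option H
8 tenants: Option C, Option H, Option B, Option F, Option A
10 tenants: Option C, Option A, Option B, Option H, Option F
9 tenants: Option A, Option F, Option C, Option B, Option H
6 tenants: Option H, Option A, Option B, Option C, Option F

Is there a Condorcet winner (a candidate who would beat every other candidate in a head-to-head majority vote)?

Yes

Head-to-head results (46 voters total):
Option H vs Option C: Option C wins 40–6.
Option H vs Option F: Option H wins 24–22.
Option H vs Option B: Option B wins 32–14.
Option H vs Option A: Option A wins 32–14.
Option C vs Option F: Option C wins 24–22.
Option C vs Option B: Option C wins 27–19.
Option C vs Option A: Option A wins 28–18.
Option F vs Option B: Option B wins 24–22.
Option F vs Option A: Option A wins 25–21.
Option B vs Option A: Option A wins 38–8.
Option A beats each rival — Option H (32–14), Option C (28–18), Option F (25–21), Option B (38–8) — so Option A is the Condorcet winner.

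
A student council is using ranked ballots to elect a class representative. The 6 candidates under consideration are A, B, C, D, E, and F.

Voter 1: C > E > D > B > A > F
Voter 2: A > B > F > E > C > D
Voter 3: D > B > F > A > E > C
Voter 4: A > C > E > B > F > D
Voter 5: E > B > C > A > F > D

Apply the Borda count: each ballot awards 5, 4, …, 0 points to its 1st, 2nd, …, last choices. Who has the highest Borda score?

B

Borda scores:
  A: 1 + 5 + 2 + 5 + 2 = 15
  B: 2 + 4 + 4 + 2 + 4 = 16
  C: 5 + 1 + 0 + 4 + 3 = 13
  D: 3 + 0 + 5 + 0 + 0 = 8
  E: 4 + 2 + 1 + 3 + 5 = 15
  F: 0 + 3 + 3 + 1 + 1 = 8
B has the highest total.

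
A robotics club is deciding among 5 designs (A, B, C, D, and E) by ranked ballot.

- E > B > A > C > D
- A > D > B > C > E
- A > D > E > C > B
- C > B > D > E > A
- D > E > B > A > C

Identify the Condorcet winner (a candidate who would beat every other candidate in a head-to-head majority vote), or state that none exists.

Head-to-head results (5 voters total):
A vs B: B wins 3–2.
A vs C: A wins 4–1.
A vs D: A wins 3–2.
A vs E: E wins 3–2.
B vs C: B wins 3–2.
B vs D: D wins 3–2.
B vs E: E wins 3–2.
C vs D: D wins 3–2.
C vs E: E wins 3–2.
D vs E: D wins 4–1.
No candidate beats all others: A beats D beats B beats A, a majority cycle.

None — there is no Condorcet winner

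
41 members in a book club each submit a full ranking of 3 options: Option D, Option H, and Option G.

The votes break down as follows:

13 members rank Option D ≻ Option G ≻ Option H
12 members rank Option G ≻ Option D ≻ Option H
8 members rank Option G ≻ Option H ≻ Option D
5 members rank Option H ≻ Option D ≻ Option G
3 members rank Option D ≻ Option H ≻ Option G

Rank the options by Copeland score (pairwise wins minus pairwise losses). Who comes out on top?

Option D

Pairwise results:
  Option D vs Option H: Option D wins 28–13.
  Option D vs Option G: Option D wins 21–20.
  Option H vs Option G: Option G wins 33–8.
Copeland scores (wins − losses):
  Option D: 2 − 0 = 2
  Option H: 0 − 2 = -2
  Option G: 1 − 1 = 0
Option D has the best Copeland score.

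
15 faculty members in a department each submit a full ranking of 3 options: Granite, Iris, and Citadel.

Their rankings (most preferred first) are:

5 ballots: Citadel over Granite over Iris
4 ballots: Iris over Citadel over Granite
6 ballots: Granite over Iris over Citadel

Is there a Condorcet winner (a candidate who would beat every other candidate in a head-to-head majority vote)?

No

Head-to-head results (15 voters total):
Granite vs Iris: Granite wins 11–4.
Granite vs Citadel: Citadel wins 9–6.
Iris vs Citadel: Iris wins 10–5.
No candidate beats all others: Granite beats Iris beats Citadel beats Granite, a majority cycle.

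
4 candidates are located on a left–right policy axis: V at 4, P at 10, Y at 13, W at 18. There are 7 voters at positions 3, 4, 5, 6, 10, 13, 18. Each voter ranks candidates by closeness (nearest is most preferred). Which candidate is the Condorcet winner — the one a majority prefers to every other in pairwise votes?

V

With single-peaked preferences on a line, the Condorcet winner is the candidate closest to the median voter.
The median voter (position 6) is closest to V at 4.
Check: V vs Y — voters closer to V: 4 of 7.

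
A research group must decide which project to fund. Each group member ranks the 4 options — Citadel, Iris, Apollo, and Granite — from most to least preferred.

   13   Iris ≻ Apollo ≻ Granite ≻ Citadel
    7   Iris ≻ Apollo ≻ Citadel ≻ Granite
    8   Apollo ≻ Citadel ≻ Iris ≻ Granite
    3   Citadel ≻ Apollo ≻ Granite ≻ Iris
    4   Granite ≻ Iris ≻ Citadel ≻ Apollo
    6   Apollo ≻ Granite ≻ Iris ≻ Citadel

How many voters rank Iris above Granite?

28

Ballots ranking Iris above Granite: 13+7+8 = 28.
Ballots ranking Granite above Iris: 3+4+6 = 13.
So 28 of 41 voters prefer Iris to Granite.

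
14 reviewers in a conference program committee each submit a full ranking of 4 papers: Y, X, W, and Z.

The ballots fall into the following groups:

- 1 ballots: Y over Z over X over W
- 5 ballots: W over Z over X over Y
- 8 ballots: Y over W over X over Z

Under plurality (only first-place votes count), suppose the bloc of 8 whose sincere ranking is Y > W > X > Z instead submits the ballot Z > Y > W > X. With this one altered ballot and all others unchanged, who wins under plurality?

Z

First-place totals with the altered ballot: Y 1, X 0, W 5, Z 8.
The switch changes the winner from Y to Z.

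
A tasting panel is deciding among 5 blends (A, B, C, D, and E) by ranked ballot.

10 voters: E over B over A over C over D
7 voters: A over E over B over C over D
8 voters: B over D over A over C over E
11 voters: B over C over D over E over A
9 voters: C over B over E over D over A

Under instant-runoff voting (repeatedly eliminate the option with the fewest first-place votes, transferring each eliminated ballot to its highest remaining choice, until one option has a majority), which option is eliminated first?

Round 1: B 19, E 10, C 9, A 7, D 0. D has the fewest and is eliminated.
Round 2: B 19, E 10, C 9, A 7. A has the fewest and is eliminated.
Round 3: B 19, E 17, C 9. C has the fewest and is eliminated.
Round 4: B 28, E 17. B has a majority.

D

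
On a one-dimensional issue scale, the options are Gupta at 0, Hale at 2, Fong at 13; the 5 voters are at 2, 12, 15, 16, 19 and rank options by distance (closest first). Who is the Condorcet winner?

With single-peaked preferences on a line, the Condorcet winner is the candidate closest to the median voter.
The median voter (position 15) is closest to Fong at 13.
Check: Fong vs Hale — voters closer to Fong: 4 of 5.

Fong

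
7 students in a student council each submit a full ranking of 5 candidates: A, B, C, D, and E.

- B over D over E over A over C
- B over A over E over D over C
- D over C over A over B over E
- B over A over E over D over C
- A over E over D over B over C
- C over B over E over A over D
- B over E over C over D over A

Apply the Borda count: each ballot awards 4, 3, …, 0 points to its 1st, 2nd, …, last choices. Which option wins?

Borda scores:
  A: 1 + 3 + 2 + 3 + 4 + 1 + 0 = 14
  B: 4 + 4 + 1 + 4 + 1 + 3 + 4 = 21
  C: 0 + 0 + 3 + 0 + 0 + 4 + 2 = 9
  D: 3 + 1 + 4 + 1 + 2 + 0 + 1 = 12
  E: 2 + 2 + 0 + 2 + 3 + 2 + 3 = 14
B has the highest total.

B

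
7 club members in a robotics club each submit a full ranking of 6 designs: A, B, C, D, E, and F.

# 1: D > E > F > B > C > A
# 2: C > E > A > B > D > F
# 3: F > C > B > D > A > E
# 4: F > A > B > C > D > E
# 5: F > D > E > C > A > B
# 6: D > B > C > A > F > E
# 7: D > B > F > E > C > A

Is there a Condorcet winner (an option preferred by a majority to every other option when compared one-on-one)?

Yes

Head-to-head results (7 voters total):
A vs B: B wins 4–3.
A vs C: C wins 6–1.
A vs D: D wins 5–2.
A vs E: E wins 4–3.
A vs F: F wins 5–2.
B vs C: B wins 4–3.
B vs D: D wins 4–3.
B vs E: B wins 4–3.
B vs F: F wins 4–3.
C vs D: D wins 4–3.
C vs E: C wins 4–3.
C vs F: F wins 5–2.
D vs E: D wins 6–1.
D vs F: D wins 4–3.
E vs F: F wins 5–2.
D beats each rival — A (5–2), B (4–3), C (4–3), E (6–1), F (4–3) — so D is the Condorcet winner.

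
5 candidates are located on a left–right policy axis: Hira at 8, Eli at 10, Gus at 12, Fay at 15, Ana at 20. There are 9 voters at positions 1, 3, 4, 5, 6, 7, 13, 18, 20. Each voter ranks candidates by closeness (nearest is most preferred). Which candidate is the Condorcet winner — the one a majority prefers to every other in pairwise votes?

With single-peaked preferences on a line, the Condorcet winner is the candidate closest to the median voter.
The median voter (position 6) is closest to Hira at 8.
Check: Hira vs Gus — voters closer to Hira: 6 of 9.

Hira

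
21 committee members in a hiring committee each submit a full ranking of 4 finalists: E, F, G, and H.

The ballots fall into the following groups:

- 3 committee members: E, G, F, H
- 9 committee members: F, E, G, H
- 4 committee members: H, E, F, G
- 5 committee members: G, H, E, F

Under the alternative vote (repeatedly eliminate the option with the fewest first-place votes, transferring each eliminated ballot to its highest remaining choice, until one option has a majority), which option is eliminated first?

E

Round 1: F 9, G 5, H 4, E 3. E has the fewest and is eliminated.
Round 2: F 9, G 8, H 4. H has the fewest and is eliminated.
Round 3: F 13, G 8. F has a majority.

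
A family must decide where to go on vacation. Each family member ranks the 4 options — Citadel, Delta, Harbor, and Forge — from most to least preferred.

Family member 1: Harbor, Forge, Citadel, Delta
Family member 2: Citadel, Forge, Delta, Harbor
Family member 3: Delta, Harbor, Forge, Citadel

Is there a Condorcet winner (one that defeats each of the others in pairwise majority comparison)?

No

Head-to-head results (3 voters total):
Citadel vs Delta: Citadel wins 2–1.
Citadel vs Harbor: Harbor wins 2–1.
Citadel vs Forge: Forge wins 2–1.
Delta vs Harbor: Delta wins 2–1.
Delta vs Forge: Forge wins 2–1.
Harbor vs Forge: Harbor wins 2–1.
No candidate beats all others: Citadel beats Delta beats Harbor beats Citadel, a majority cycle.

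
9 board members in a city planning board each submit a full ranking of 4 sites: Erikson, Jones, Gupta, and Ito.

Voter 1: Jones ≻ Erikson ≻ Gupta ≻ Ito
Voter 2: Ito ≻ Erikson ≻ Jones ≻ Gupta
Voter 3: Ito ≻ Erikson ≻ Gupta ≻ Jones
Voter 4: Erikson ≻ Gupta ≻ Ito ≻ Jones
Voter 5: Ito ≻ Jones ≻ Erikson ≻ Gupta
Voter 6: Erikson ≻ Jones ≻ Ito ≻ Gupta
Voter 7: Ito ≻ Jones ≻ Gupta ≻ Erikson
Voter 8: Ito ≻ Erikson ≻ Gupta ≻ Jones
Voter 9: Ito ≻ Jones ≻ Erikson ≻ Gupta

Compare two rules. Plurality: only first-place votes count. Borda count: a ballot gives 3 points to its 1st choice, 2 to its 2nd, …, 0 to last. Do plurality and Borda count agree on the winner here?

Yes

Plurality first-place counts: Erikson 2, Jones 1, Gupta 0, Ito 6 → Ito.
Borda totals: Erikson 16, Jones 12, Gupta 6, Ito 20 → Ito.
The two rules agree on Ito.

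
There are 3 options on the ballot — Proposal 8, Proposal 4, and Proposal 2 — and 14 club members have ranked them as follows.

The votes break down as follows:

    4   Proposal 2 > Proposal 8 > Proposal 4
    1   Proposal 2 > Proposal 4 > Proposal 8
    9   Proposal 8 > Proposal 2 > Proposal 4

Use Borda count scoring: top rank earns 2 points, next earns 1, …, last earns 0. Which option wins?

Borda scores:
  Proposal 8: 4·1 + 0 + 9·2 = 22
  Proposal 4: 4·0 + 1 + 9·0 = 1
  Proposal 2: 4·2 + 2 + 9·1 = 19
Proposal 8 has the highest total.

Proposal 8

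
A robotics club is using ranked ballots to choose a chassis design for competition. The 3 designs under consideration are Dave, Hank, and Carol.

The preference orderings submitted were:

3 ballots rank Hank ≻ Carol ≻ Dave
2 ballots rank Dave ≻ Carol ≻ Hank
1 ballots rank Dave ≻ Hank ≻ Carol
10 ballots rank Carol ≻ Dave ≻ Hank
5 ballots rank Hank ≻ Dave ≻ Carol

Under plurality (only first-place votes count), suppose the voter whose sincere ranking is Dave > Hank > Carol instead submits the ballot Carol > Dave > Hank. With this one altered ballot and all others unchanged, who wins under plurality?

First-place totals with the altered ballot: Dave 2, Hank 8, Carol 11.
The winner is unchanged: still Carol.

Carol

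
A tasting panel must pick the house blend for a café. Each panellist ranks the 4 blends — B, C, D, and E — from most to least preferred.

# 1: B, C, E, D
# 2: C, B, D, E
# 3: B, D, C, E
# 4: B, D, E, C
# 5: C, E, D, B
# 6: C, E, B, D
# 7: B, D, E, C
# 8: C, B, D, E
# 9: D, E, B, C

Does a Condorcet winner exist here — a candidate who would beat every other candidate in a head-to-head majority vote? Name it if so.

Head-to-head results (9 voters total):
B vs C: B wins 5–4.
B vs D: B wins 7–2.
B vs E: B wins 6–3.
C vs D: C wins 5–4.
C vs E: C wins 6–3.
D vs E: D wins 6–3.
B beats each rival — C (5–4), D (7–2), E (6–3) — so B is the Condorcet winner.

B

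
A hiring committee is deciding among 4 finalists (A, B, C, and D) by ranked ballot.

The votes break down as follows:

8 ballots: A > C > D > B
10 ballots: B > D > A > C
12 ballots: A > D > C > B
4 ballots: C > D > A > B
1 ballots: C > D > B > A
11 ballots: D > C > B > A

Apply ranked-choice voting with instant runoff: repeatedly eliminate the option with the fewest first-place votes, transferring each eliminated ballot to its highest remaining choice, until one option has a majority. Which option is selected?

Round 1: A 20, D 11, B 10, C 5. C has the fewest and is eliminated.
Round 2: A 20, D 16, B 10. B has the fewest and is eliminated.
Round 3: D 26, A 20. D has a majority.

D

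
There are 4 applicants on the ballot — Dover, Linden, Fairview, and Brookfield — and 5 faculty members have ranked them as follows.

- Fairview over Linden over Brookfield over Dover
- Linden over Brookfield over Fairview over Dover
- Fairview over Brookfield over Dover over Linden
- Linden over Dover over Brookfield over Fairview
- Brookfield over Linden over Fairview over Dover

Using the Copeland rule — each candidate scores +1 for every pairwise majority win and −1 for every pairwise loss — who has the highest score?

Linden

Pairwise results:
  Dover vs Linden: Linden wins 4–1.
  Dover vs Fairview: Fairview wins 4–1.
  Dover vs Brookfield: Brookfield wins 4–1.
  Linden vs Fairview: Linden wins 3–2.
  Linden vs Brookfield: Linden wins 3–2.
  Fairview vs Brookfield: Brookfield wins 3–2.
Copeland scores (wins − losses):
  Dover: 0 − 3 = -3
  Linden: 3 − 0 = 3
  Fairview: 1 − 2 = -1
  Brookfield: 2 − 1 = 1
Linden has the best Copeland score.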